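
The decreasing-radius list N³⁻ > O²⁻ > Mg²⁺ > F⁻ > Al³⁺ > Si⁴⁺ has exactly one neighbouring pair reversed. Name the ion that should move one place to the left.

Compare adjacent ions: both have 10 electrons but Z(Mg)=12 > Z(F)=9, so Mg²⁺ should be the smaller of the two — yet in this decreasing list Mg²⁺ sits before F⁻. Nothing else is reversed, so F⁻ should move one place to the left.

F⁻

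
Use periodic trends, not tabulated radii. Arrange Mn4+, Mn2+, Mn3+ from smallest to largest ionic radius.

Mn4+ < Mn3+ < Mn2+

Same element, different charge: the more highly charged cation has fewer electrons and a greater effective nuclear charge per electron, making Mn4+ the smallest.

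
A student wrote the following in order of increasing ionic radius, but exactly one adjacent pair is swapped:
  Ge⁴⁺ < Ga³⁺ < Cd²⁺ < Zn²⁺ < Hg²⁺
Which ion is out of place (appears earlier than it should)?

Compare adjacent ions: same group and charge — period 4 sits above period 5, so Zn²⁺ is smaller — yet in this increasing list Cd²⁺ sits before Zn²⁺. Nothing else is reversed, so Cd²⁺ should move one place to the right.

Cd²⁺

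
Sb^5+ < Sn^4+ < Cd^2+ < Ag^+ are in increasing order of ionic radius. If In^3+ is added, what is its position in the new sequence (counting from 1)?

These species are isoelectronic with 46 electrons. The only difference is the number of protons: Sb^5+ (Z=51), Sn^4+ (Z=50), In^3+ (Z=49), Cd^2+ (Z=48), Ag^+ (Z=47). The strongest nuclear pull (Sb^5+) gives the smallest ion.
The complete sequence is Sb^5+ < Sn^4+ < In^3+ < Cd^2+ < Ag^+. In^3+ sits at position 3.

3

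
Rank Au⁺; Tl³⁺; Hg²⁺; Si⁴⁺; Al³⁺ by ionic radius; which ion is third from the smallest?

Tabulating Z and e⁻: Si⁴⁺ (Z=14, 10 e⁻), Al³⁺ (Z=13, 10 e⁻), Tl³⁺ (Z=81, 78 e⁻), Hg²⁺ (Z=80, 78 e⁻), Au⁺ (Z=79, 78 e⁻). Si⁴⁺ < Al³⁺ (both 10 e⁻, Z=14>13); Al³⁺ < Tl³⁺ (same group, 3 shells fewer); Tl³⁺ < Hg²⁺ (isoelectronic, higher Z=81 is smaller); Hg²⁺ < Au⁺ (both 78 e⁻, Z=80>79).
That gives Si⁴⁺ < Al³⁺ < Tl³⁺ < Hg²⁺ < Au⁺. From the smallest end, number 3 is Tl³⁺.

Tl³⁺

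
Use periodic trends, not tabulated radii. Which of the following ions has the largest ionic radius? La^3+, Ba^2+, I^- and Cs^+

Each ion has 54 electrons. The ranking follows nuclear charge in reverse — greater Z gives a smaller radius. La^3+ (Z=57), Ba^2+ (Z=56), Cs^+ (Z=55), I^- (Z=53).

I^-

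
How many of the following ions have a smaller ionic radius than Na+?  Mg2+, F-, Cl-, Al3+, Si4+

Work out protons and electrons: Si4+ has 10 e⁻ (Z=14), Al3+ has 10 e⁻ (Z=13), Mg2+ has 10 e⁻ (Z=12), Na+ has 10 e⁻ (Z=11), F- has 10 e⁻ (Z=9), Cl- has 18 e⁻ (Z=17). Si4+ < Al3+ (both 10 e⁻, Z=14>13); Al3+ < Mg2+ (isoelectronic, higher Z=13 is smaller); Mg2+ < Na+ (isoelectronic, higher Z=12 is smaller); Na+ < F- (isoelectronic, higher Z=11 is smaller); F- < Cl- (same group, 1 shell fewer).
Overall: Si4+ < Al3+ < Mg2+ < Na+ < F- < Cl-. Na+ has 3 below it and 2 above. So 3 are smaller.

3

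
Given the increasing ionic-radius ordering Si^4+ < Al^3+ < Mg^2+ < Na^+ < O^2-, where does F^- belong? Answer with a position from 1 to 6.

5

These species are isoelectronic with 10 electrons. The only difference is the number of protons: Si^4+ (Z=14), Al^3+ (Z=13), Mg^2+ (Z=12), Na^+ (Z=11), F^- (Z=9), O^2- (Z=8). The strongest nuclear pull (Si^4+) gives the smallest ion.
Putting F^- in gives Si^4+ < Al^3+ < Mg^2+ < Na^+ < F^- < O^2-; it lands at slot 5.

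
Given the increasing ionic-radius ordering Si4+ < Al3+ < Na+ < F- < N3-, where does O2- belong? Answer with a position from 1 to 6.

5

Isoelectronic series (10 e⁻ each). Size is set by nuclear charge: more protons means a smaller ion. Si4+ (Z=14), Al3+ (Z=13), Na+ (Z=11), F- (Z=9), O2- (Z=8), N3- (Z=7).
The complete sequence is Si4+ < Al3+ < Na+ < F- < O2- < N3-. O2- sits at position 5.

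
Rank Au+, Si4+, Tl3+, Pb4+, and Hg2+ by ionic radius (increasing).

Si4+ < Pb4+ < Tl3+ < Hg2+ < Au+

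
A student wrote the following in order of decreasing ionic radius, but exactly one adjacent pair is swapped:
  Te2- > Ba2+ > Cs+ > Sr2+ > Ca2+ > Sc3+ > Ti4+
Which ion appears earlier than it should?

Ba2+

Check each adjacent pair. Ba2+ and Cs+ are reversed: they are isoelectronic (54 e⁻) and Ba has more protons than Cs (56 vs 55), making Ba2+ smaller. No other neighbouring pair contradicts the periodic trends, so Ba2+ is the ion listed too early.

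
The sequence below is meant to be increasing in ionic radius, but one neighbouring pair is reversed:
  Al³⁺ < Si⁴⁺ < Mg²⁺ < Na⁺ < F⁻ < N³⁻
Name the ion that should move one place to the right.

Check each adjacent pair. Al³⁺ and Si⁴⁺ are reversed: Si⁴⁺ and Al³⁺ share 10 electrons; the higher nuclear charge on Si (Z=14) contracts it more, so Si⁴⁺ < Al³⁺. No other neighbouring pair contradicts the periodic trends, so Al³⁺ is the ion listed too early.

Al³⁺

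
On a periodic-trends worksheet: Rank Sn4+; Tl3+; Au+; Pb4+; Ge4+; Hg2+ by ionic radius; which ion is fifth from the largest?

Sn4+

Ge4+ (Z=32, 28 e⁻), Sn4+ (Z=50, 46 e⁻), Pb4+ (Z=82, 78 e⁻), Tl3+ (Z=81, 78 e⁻), Hg2+ (Z=80, 78 e⁻), Au+ (Z=79, 78 e⁻). Ge4+ < Sn4+ (same group, 1 shell fewer); Sn4+ < Pb4+ (same group, period 5 vs 6); Pb4+ < Tl3+ (isoelectronic, higher Z=82 is smaller); Tl3+ < Hg2+ (isoelectronic, higher Z=81 is smaller); Hg2+ < Au+ (both 78 e⁻, Z=80>79).
So the order is Ge4+ < Sn4+ < Pb4+ < Tl3+ < Hg2+ < Au+; the 5th-largest ion is Sn4+.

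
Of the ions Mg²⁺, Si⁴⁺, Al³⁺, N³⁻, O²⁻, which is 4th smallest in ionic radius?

O²⁻

All of these have 10 electrons (isoelectronic). With the same electron cloud, the ion with the most protons pulls it in tightest. Nuclear charges: Si⁴⁺ (Z=14), Al³⁺ (Z=13), Mg²⁺ (Z=12), O²⁻ (Z=8), N³⁻ (Z=7). Highest Z is smallest.
Ordering: Si⁴⁺ < Al³⁺ < Mg²⁺ < O²⁻ < N³⁻. The 4th smallest is O²⁻.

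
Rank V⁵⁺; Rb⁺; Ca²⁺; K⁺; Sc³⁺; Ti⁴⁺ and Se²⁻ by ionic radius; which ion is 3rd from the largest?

Tabulating Z and e⁻: V⁵⁺: 18 e⁻, Z=23, Ti⁴⁺: 18 e⁻, Z=22, Sc³⁺: 18 e⁻, Z=21, Ca²⁺: 18 e⁻, Z=20, K⁺: 18 e⁻, Z=19, Rb⁺: 36 e⁻, Z=37, Se²⁻: 36 e⁻, Z=34. V⁵⁺ < Ti⁴⁺ (both 18 e⁻, Z=23>22); Ti⁴⁺ < Sc³⁺ (isoelectronic, higher Z=22 is smaller); Sc³⁺ < Ca²⁺ (both 18 e⁻, Z=21>20); Ca²⁺ < K⁺ (isoelectronic, higher Z=20 is smaller); K⁺ < Rb⁺ (same group, period 4 vs 5); Rb⁺ < Se²⁻ (isoelectronic, higher Z=37 is smaller).
That gives V⁵⁺ < Ti⁴⁺ < Sc³⁺ < Ca²⁺ < K⁺ < Rb⁺ < Se²⁻. From the largest end, number 3 is K⁺.

K⁺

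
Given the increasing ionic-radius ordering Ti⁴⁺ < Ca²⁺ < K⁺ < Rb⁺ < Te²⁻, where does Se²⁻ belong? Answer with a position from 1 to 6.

First list Z and electron count for each: Ti⁴⁺ (Z=22, 18 e⁻), Ca²⁺ (Z=20, 18 e⁻), K⁺ (Z=19, 18 e⁻), Rb⁺ (Z=37, 36 e⁻), Se²⁻ (Z=34, 36 e⁻), Te²⁻ (Z=52, 54 e⁻). Ti⁴⁺ < Ca²⁺ (both 18 e⁻, Z=22>20); Ca²⁺ < K⁺ (isoelectronic, higher Z=20 is smaller); K⁺ < Rb⁺ (same group, period 4 vs 5); Rb⁺ < Se²⁻ (both 36 e⁻, Z=37>34); Se²⁻ < Te²⁻ (same group, 1 shell fewer).
Putting Se²⁻ in gives Ti⁴⁺ < Ca²⁺ < K⁺ < Rb⁺ < Se²⁻ < Te²⁻; it lands at slot 5.

5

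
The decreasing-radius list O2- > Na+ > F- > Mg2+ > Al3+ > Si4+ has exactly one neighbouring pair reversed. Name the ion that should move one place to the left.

The pair Na+, F- is the wrong way round — they are isoelectronic (10 e⁻) and Na has more protons than F (11 vs 9), making Na+ smaller. All other adjacent pairs agree with periodic trends, so F- is the misplaced ion.

F-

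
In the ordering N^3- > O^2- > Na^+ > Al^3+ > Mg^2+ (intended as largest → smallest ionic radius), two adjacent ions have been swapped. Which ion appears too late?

Mg^2+

Compare adjacent ions: Al^3+ and Mg^2+ share 10 electrons; the higher nuclear charge on Al (Z=13) contracts it more, so Al^3+ < Mg^2+ — yet in this decreasing list Al^3+ sits before Mg^2+. Nothing else is reversed, so Mg^2+ should move one place to the left.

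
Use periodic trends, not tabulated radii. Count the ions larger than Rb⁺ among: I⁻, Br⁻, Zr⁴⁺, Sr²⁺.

2

First list Z and electron count for each: Zr⁴⁺ (Z=40, 36 e⁻), Sr²⁺ (Z=38, 36 e⁻), Rb⁺ (Z=37, 36 e⁻), Br⁻ (Z=35, 36 e⁻), I⁻ (Z=53, 54 e⁻). Zr⁴⁺ < Sr²⁺ (both 36 e⁻, Z=40>38); Sr²⁺ < Rb⁺ (both 36 e⁻, Z=38>37); Rb⁺ < Br⁻ (isoelectronic, higher Z=37 is smaller); Br⁻ < I⁻ (same group, 1 shell fewer).
Ordering all of them (including Rb⁺) by radius gives Zr⁴⁺ < Sr²⁺ < Rb⁺ < Br⁻ < I⁻. So 2 are larger.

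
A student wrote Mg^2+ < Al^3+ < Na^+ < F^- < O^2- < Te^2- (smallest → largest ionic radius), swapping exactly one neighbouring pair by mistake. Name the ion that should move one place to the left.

Scanning neighbour by neighbour, only Mg^2+/Al^3+ violates a trend: they are isoelectronic (10 e⁻) and Al has more protons than Mg (13 vs 12), making Al^3+ smaller. That makes Al^3+ the one sitting a position late relative to where it belongs.

Al^3+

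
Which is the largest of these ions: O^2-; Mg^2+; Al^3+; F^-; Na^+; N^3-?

N^3-

All of these have 10 electrons (isoelectronic). With the same electron cloud, the ion with the most protons pulls it in tightest. Nuclear charges: Al^3+ (Z=13), Mg^2+ (Z=12), Na^+ (Z=11), F^- (Z=9), O^2- (Z=8), N^3- (Z=7). Highest Z is smallest.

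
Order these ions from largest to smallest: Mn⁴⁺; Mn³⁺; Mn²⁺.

These are all Mn ions. Removing more electrons (higher positive charge) pulls the remaining electrons in closer, so Mn⁴⁺ is smallest and Mn²⁺ is largest.

Mn²⁺ > Mn³⁺ > Mn⁴⁺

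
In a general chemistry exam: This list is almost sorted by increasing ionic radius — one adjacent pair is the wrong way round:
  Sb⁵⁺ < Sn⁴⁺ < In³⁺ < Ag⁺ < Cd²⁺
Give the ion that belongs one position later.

Ag⁺

Compare adjacent ions: they are isoelectronic (46 e⁻) and Cd has more protons than Ag (48 vs 47), making Cd²⁺ smaller — yet in this increasing list Ag⁺ sits before Cd²⁺. Nothing else is reversed, so Ag⁺ should move one place to the right.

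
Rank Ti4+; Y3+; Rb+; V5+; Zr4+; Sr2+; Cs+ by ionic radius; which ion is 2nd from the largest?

Rb+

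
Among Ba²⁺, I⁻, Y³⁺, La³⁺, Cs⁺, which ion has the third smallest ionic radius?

Tabulating Z and e⁻: Y³⁺ (Z=39, 36 e⁻), La³⁺ (Z=57, 54 e⁻), Ba²⁺ (Z=56, 54 e⁻), Cs⁺ (Z=55, 54 e⁻), I⁻ (Z=53, 54 e⁻). Y³⁺ < La³⁺ (same group, 1 shell fewer); La³⁺ < Ba²⁺ (isoelectronic, higher Z=57 is smaller); Ba²⁺ < Cs⁺ (isoelectronic, higher Z=56 is smaller); Cs⁺ < I⁻ (both 54 e⁻, Z=55>53).
Full ascending order: Y³⁺ < La³⁺ < Ba²⁺ < Cs⁺ < I⁻. Counting from the smallest, position 3 is Ba²⁺.

Ba²⁺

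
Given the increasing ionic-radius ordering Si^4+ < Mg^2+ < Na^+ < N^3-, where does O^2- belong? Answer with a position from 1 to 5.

These species are isoelectronic with 10 electrons. The only difference is the number of protons: Si^4+ (Z=14), Mg^2+ (Z=12), Na^+ (Z=11), O^2- (Z=8), N^3- (Z=7). The strongest nuclear pull (Si^4+) gives the smallest ion.
The complete sequence is Si^4+ < Mg^2+ < Na^+ < O^2- < N^3-. O^2- sits at position 4.

4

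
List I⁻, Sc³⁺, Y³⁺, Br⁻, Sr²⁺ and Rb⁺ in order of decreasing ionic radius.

Electron counts and nuclear charges: Sc³⁺ (Z=21, 18 e⁻), Y³⁺ (Z=39, 36 e⁻), Sr²⁺ (Z=38, 36 e⁻), Rb⁺ (Z=37, 36 e⁻), Br⁻ (Z=35, 36 e⁻), I⁻ (Z=53, 54 e⁻). Sc³⁺ < Y³⁺ (same group, 1 shell fewer); Y³⁺ < Sr²⁺ (both 36 e⁻, Z=39>38); Sr²⁺ < Rb⁺ (both 36 e⁻, Z=38>37); Rb⁺ < Br⁻ (both 36 e⁻, Z=37>35); Br⁻ < I⁻ (same group, 1 shell fewer).

I⁻ > Br⁻ > Rb⁺ > Sr²⁺ > Y³⁺ > Sc³⁺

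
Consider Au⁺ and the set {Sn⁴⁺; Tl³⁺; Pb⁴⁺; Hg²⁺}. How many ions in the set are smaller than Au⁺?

Sn⁴⁺ has 46 e⁻ (Z=50), Pb⁴⁺ has 78 e⁻ (Z=82), Tl³⁺ has 78 e⁻ (Z=81), Hg²⁺ has 78 e⁻ (Z=80), Au⁺ has 78 e⁻ (Z=79). Sn⁴⁺ < Pb⁴⁺ (same group, period 5 vs 6); Pb⁴⁺ < Tl³⁺ (isoelectronic, higher Z=82 is smaller); Tl³⁺ < Hg²⁺ (isoelectronic, higher Z=81 is smaller); Hg²⁺ < Au⁺ (both 78 e⁻, Z=80>79).
Ordering all of them (including Au⁺) by radius gives Sn⁴⁺ < Pb⁴⁺ < Tl³⁺ < Hg²⁺ < Au⁺. That's 4.

4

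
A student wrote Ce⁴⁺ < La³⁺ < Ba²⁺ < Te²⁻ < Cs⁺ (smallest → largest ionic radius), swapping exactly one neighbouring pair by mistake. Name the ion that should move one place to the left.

Cs⁺

Check each adjacent pair. Te²⁻ and Cs⁺ are reversed: they are isoelectronic (54 e⁻) and Cs has more protons than Te (55 vs 52), making Cs⁺ smaller. No other neighbouring pair contradicts the periodic trends, so Cs⁺ is the ion listed too late.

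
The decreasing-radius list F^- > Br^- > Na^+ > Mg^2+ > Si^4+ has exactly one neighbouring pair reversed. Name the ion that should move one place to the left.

Br^-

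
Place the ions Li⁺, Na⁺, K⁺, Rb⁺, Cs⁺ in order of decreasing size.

Cs⁺ > Rb⁺ > K⁺ > Na⁺ > Li⁺

All are in the same group with charge +1. Radius grows down the group as n (the outermost shell) increases.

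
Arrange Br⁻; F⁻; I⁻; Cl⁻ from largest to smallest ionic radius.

All are in the same group with charge -1. Radius grows down the group as n (the outermost shell) increases.

I⁻ > Br⁻ > Cl⁻ > F⁻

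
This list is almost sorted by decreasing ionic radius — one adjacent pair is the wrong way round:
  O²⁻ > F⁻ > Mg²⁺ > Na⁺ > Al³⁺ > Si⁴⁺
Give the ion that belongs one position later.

Mg²⁺

The pair Mg²⁺, Na⁺ is the wrong way round — both have 10 electrons but Z(Mg)=12 > Z(Na)=11, so Mg²⁺ should be the smaller of the two. All other adjacent pairs agree with periodic trends, so Mg²⁺ is the misplaced ion.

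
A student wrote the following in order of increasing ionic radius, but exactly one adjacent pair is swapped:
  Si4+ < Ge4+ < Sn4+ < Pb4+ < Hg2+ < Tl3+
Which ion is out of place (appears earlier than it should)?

Hg2+

Compare adjacent ions: both have 78 electrons but Z(Tl)=81 > Z(Hg)=80, so Tl3+ should be the smaller of the two — yet in this increasing list Hg2+ sits before Tl3+. Nothing else is reversed, so Hg2+ should move one place to the right.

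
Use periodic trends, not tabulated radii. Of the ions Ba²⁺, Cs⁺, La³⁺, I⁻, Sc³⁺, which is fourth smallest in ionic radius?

First list Z and electron count for each: Sc³⁺ (Z=21, 18 e⁻), La³⁺ (Z=57, 54 e⁻), Ba²⁺ (Z=56, 54 e⁻), Cs⁺ (Z=55, 54 e⁻), I⁻ (Z=53, 54 e⁻). Sc³⁺ < La³⁺ (same group, 2 shells fewer); La³⁺ < Ba²⁺ (both 54 e⁻, Z=57>56); Ba²⁺ < Cs⁺ (isoelectronic, higher Z=56 is smaller); Cs⁺ < I⁻ (both 54 e⁻, Z=55>53).
Full ascending order: Sc³⁺ < La³⁺ < Ba²⁺ < Cs⁺ < I⁻. Counting from the smallest, position 4 is Cs⁺.

Cs⁺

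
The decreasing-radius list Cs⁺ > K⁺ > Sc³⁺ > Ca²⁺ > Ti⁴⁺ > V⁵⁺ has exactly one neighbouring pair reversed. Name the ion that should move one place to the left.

Ca²⁺

Compare adjacent ions: they are isoelectronic (18 e⁻) and Sc has more protons than Ca (21 vs 20), making Sc³⁺ smaller — yet in this decreasing list Sc³⁺ sits before Ca²⁺. Nothing else is reversed, so Ca²⁺ should move one place to the left.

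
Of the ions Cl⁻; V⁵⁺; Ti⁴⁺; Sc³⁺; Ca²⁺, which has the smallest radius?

These species are isoelectronic with 18 electrons. The only difference is the number of protons: V⁵⁺ (Z=23), Ti⁴⁺ (Z=22), Sc³⁺ (Z=21), Ca²⁺ (Z=20), Cl⁻ (Z=17). The strongest nuclear pull (V⁵⁺) gives the smallest ion.

V⁵⁺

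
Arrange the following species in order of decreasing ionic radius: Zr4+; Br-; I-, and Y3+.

Work out protons and electrons: Zr4+ (Z=40, 36 e⁻), Y3+ (Z=39, 36 e⁻), Br- (Z=35, 36 e⁻), I- (Z=53, 54 e⁻). Zr4+ < Y3+ (isoelectronic, higher Z=40 is smaller); Y3+ < Br- (both 36 e⁻, Z=39>35); Br- < I- (same group, period 4 vs 5).

I- > Br- > Y3+ > Zr4+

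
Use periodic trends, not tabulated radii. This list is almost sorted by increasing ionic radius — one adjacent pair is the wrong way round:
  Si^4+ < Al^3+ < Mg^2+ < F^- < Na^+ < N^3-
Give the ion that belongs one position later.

F^-

Scanning neighbour by neighbour, only F^-/Na^+ violates a trend: Na^+ and F^- share 10 electrons; the higher nuclear charge on Na (Z=11) contracts it more, so Na^+ < F^-. That makes F^- the one sitting a position early relative to where it belongs.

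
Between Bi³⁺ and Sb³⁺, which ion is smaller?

Sb³⁺

These ions sit in one column with identical charge. Each step down the periodic table adds a principal shell, increasing the radius.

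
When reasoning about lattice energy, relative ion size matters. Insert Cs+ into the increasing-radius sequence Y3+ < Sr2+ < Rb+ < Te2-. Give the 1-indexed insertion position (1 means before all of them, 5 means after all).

Tabulating Z and e⁻: Y3+: 36 e⁻, Z=39, Sr2+: 36 e⁻, Z=38, Rb+: 36 e⁻, Z=37, Cs+: 54 e⁻, Z=55, Te2-: 54 e⁻, Z=52. Y3+ < Sr2+ (both 36 e⁻, Z=39>38); Sr2+ < Rb+ (both 36 e⁻, Z=38>37); Rb+ < Cs+ (same group, period 5 vs 6); Cs+ < Te2- (isoelectronic, higher Z=55 is smaller).
Putting Cs+ in gives Y3+ < Sr2+ < Rb+ < Cs+ < Te2-; it lands at slot 4.

4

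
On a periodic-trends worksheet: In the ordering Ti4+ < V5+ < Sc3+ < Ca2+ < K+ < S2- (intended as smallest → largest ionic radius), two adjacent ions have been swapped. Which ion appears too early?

The pair Ti4+, V5+ is the wrong way round — both have 18 electrons but Z(V)=23 > Z(Ti)=22, so V5+ should be the smaller of the two. All other adjacent pairs agree with periodic trends, so Ti4+ is the misplaced ion.

Ti4+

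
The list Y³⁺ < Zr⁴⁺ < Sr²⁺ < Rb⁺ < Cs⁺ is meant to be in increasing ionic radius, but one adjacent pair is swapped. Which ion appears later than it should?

Zr⁴⁺

Compare adjacent ions: Zr⁴⁺ and Y³⁺ share 36 electrons; the higher nuclear charge on Zr (Z=40) contracts it more, so Zr⁴⁺ < Y³⁺ — yet in this increasing list Y³⁺ sits before Zr⁴⁺. Nothing else is reversed, so Zr⁴⁺ should move one place to the left.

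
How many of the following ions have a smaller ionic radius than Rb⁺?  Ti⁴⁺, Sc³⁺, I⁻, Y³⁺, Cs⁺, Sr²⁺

Work out protons and electrons: Ti⁴⁺ (Z=22, 18 e⁻), Sc³⁺ (Z=21, 18 e⁻), Y³⁺ (Z=39, 36 e⁻), Sr²⁺ (Z=38, 36 e⁻), Rb⁺ (Z=37, 36 e⁻), Cs⁺ (Z=55, 54 e⁻), I⁻ (Z=53, 54 e⁻). Ti⁴⁺ < Sc³⁺ (both 18 e⁻, Z=22>21); Sc³⁺ < Y³⁺ (same group, period 4 vs 5); Y³⁺ < Sr²⁺ (isoelectronic, higher Z=39 is smaller); Sr²⁺ < Rb⁺ (both 36 e⁻, Z=38>37); Rb⁺ < Cs⁺ (same group, 1 shell fewer); Cs⁺ < I⁻ (both 54 e⁻, Z=55>53).
Ordering all of them (including Rb⁺) by radius gives Ti⁴⁺ < Sc³⁺ < Y³⁺ < Sr²⁺ < Rb⁺ < Cs⁺ < I⁻. Count: 4.

4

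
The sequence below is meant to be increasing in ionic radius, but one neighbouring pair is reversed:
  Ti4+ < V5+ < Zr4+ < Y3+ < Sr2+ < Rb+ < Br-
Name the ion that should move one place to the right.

Ti4+

Check each adjacent pair. Ti4+ and V5+ are reversed: they are isoelectronic (18 e⁻) and V has more protons than Ti (23 vs 22), making V5+ smaller. No other neighbouring pair contradicts the periodic trends, so Ti4+ is the ion listed too early.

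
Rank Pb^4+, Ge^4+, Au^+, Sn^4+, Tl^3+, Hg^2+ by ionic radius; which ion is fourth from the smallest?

Tl^3+

Tabulating Z and e⁻: Ge^4+ has 28 e⁻ (Z=32), Sn^4+ has 46 e⁻ (Z=50), Pb^4+ has 78 e⁻ (Z=82), Tl^3+ has 78 e⁻ (Z=81), Hg^2+ has 78 e⁻ (Z=80), Au^+ has 78 e⁻ (Z=79). Ge^4+ < Sn^4+ (same group, period 4 vs 5); Sn^4+ < Pb^4+ (same group, 1 shell fewer); Pb^4+ < Tl^3+ (isoelectronic, higher Z=82 is smaller); Tl^3+ < Hg^2+ (both 78 e⁻, Z=81>80); Hg^2+ < Au^+ (isoelectronic, higher Z=80 is smaller).
So the order is Ge^4+ < Sn^4+ < Pb^4+ < Tl^3+ < Hg^2+ < Au^+; the 4th-smallest ion is Tl^3+.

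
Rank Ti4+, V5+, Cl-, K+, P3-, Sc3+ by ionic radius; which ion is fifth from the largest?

Ti4+

Isoelectronic series (18 e⁻ each). Size is set by nuclear charge: more protons means a smaller ion. V5+ (Z=23), Ti4+ (Z=22), Sc3+ (Z=21), K+ (Z=19), Cl- (Z=17), P3- (Z=15).
Full ascending order: V5+ < Ti4+ < Sc3+ < K+ < Cl- < P3-. Counting from the largest, position 5 is Ti4+.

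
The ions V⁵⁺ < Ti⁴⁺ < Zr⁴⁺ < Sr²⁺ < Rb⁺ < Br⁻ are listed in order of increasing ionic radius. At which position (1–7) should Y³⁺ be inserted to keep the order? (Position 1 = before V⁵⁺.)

4

Work out protons and electrons: V⁵⁺ has 18 e⁻ (Z=23), Ti⁴⁺ has 18 e⁻ (Z=22), Zr⁴⁺ has 36 e⁻ (Z=40), Y³⁺ has 36 e⁻ (Z=39), Sr²⁺ has 36 e⁻ (Z=38), Rb⁺ has 36 e⁻ (Z=37), Br⁻ has 36 e⁻ (Z=35). V⁵⁺ < Ti⁴⁺ (isoelectronic, higher Z=23 is smaller); Ti⁴⁺ < Zr⁴⁺ (same group, period 4 vs 5); Zr⁴⁺ < Y³⁺ (isoelectronic, higher Z=40 is smaller); Y³⁺ < Sr²⁺ (both 36 e⁻, Z=39>38); Sr²⁺ < Rb⁺ (isoelectronic, higher Z=38 is smaller); Rb⁺ < Br⁻ (both 36 e⁻, Z=37>35).
The complete sequence is V⁵⁺ < Ti⁴⁺ < Zr⁴⁺ < Y³⁺ < Sr²⁺ < Rb⁺ < Br⁻. Y³⁺ sits at position 4.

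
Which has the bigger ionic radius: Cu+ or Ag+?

Ag+

Same group, same charge. Going down the group adds an extra shell of electrons, so the ion gets larger: Cu+ is highest in the group and smallest.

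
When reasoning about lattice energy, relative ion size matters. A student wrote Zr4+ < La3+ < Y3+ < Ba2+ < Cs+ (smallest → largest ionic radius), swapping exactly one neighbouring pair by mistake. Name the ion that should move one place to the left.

Y3+

Check each adjacent pair. La3+ and Y3+ are reversed: same group and charge — period 5 sits above period 6, so Y3+ is smaller. No other neighbouring pair contradicts the periodic trends, so Y3+ is the ion listed too late.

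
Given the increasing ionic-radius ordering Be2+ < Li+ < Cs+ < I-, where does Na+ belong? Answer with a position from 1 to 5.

3

Be2+ has 2 e⁻ (Z=4), Li+ has 2 e⁻ (Z=3), Na+ has 10 e⁻ (Z=11), Cs+ has 54 e⁻ (Z=55), I- has 54 e⁻ (Z=53). Be2+ < Li+ (isoelectronic, higher Z=4 is smaller); Li+ < Na+ (same group, 1 shell fewer); Na+ < Cs+ (same group, 3 shells fewer); Cs+ < I- (both 54 e⁻, Z=55>53).
The complete sequence is Be2+ < Li+ < Na+ < Cs+ < I-. Na+ sits at position 3.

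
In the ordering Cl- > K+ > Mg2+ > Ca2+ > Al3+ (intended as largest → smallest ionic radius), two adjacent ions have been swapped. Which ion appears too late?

Scanning neighbour by neighbour, only Mg2+/Ca2+ violates a trend: same group and charge — period 3 sits above period 4, so Mg2+ is smaller. That makes Ca2+ the one sitting a position late relative to where it belongs.

Ca2+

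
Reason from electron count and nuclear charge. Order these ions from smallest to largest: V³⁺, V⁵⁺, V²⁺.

These are all V ions. Removing more electrons (higher positive charge) pulls the remaining electrons in closer, so V⁵⁺ is smallest and V²⁺ is largest.

V⁵⁺ < V³⁺ < V²⁺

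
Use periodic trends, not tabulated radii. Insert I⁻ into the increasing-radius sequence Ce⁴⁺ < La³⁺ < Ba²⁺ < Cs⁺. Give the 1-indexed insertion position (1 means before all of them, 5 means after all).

Isoelectronic series (54 e⁻ each). Size is set by nuclear charge: more protons means a smaller ion. Ce⁴⁺ (Z=58), La³⁺ (Z=57), Ba²⁺ (Z=56), Cs⁺ (Z=55), I⁻ (Z=53).
With I⁻ included the full order is Ce⁴⁺ < La³⁺ < Ba²⁺ < Cs⁺ < I⁻, so it takes position 5.

5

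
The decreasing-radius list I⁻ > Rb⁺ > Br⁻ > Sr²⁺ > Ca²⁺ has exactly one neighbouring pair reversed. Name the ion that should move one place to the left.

Br⁻

Compare adjacent ions: they are isoelectronic (36 e⁻) and Rb has more protons than Br (37 vs 35), making Rb⁺ smaller — yet in this decreasing list Rb⁺ sits before Br⁻. Nothing else is reversed, so Br⁻ should move one place to the left.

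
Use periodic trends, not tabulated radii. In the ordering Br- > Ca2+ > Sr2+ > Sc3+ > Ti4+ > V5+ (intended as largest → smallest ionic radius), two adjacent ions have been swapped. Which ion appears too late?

Check each adjacent pair. Ca2+ and Sr2+ are reversed: same group and charge — period 4 sits above period 5, so Ca2+ is smaller. No other neighbouring pair contradicts the periodic trends, so Sr2+ is the ion listed too late.

Sr2+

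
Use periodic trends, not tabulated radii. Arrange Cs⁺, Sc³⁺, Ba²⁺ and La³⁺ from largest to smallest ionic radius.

Cs⁺ > Ba²⁺ > La³⁺ > Sc³⁺

Sc³⁺ (Z=21, 18 e⁻), La³⁺ (Z=57, 54 e⁻), Ba²⁺ (Z=56, 54 e⁻), Cs⁺ (Z=55, 54 e⁻). Sc³⁺ < La³⁺ (same group, 2 shells fewer); La³⁺ < Ba²⁺ (both 54 e⁻, Z=57>56); Ba²⁺ < Cs⁺ (isoelectronic, higher Z=56 is smaller).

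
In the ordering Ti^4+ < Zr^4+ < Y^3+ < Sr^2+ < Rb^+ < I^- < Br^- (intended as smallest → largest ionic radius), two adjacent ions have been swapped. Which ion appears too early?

Scanning neighbour by neighbour, only I^-/Br^- violates a trend: Br^- and I^- are in one column with the same charge; the lighter period-4 ion has one fewer shell and is smaller. That makes I^- the one sitting a position early relative to where it belongs.

I^-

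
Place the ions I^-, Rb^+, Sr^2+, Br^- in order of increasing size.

Sr^2+ < Rb^+ < Br^- < I^-

Work out protons and electrons: Sr^2+ (Z=38, 36 e⁻), Rb^+ (Z=37, 36 e⁻), Br^- (Z=35, 36 e⁻), I^- (Z=53, 54 e⁻). Sr^2+ < Rb^+ (both 36 e⁻, Z=38>37); Rb^+ < Br^- (isoelectronic, higher Z=37 is smaller); Br^- < I^- (same group, 1 shell fewer).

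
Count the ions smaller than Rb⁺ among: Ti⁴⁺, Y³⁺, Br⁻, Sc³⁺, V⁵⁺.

4

First list Z and electron count for each: V⁵⁺: 18 e⁻, Z=23, Ti⁴⁺: 18 e⁻, Z=22, Sc³⁺: 18 e⁻, Z=21, Y³⁺: 36 e⁻, Z=39, Rb⁺: 36 e⁻, Z=37, Br⁻: 36 e⁻, Z=35. V⁵⁺ < Ti⁴⁺ (isoelectronic, higher Z=23 is smaller); Ti⁴⁺ < Sc³⁺ (isoelectronic, higher Z=22 is smaller); Sc³⁺ < Y³⁺ (same group, period 4 vs 5); Y³⁺ < Rb⁺ (isoelectronic, higher Z=39 is smaller); Rb⁺ < Br⁻ (isoelectronic, higher Z=37 is smaller).
Ordering all of them (including Rb⁺) by radius gives V⁵⁺ < Ti⁴⁺ < Sc³⁺ < Y³⁺ < Rb⁺ < Br⁻. So 4 are smaller.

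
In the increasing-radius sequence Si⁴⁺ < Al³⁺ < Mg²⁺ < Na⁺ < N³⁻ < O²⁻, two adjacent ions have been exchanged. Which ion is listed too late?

O²⁻

The pair N³⁻, O²⁻ is the wrong way round — O²⁻ and N³⁻ share 10 electrons; the higher nuclear charge on O (Z=8) contracts it more, so O²⁻ < N³⁻. All other adjacent pairs agree with periodic trends, so O²⁻ is the misplaced ion.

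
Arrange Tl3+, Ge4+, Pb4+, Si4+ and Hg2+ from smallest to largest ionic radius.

Si4+ < Ge4+ < Pb4+ < Tl3+ < Hg2+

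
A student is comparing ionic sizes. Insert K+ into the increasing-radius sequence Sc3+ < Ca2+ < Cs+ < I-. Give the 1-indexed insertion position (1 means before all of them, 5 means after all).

Tabulating Z and e⁻: Sc3+ (Z=21, 18 e⁻), Ca2+ (Z=20, 18 e⁻), K+ (Z=19, 18 e⁻), Cs+ (Z=55, 54 e⁻), I- (Z=53, 54 e⁻). Sc3+ < Ca2+ (isoelectronic, higher Z=21 is smaller); Ca2+ < K+ (isoelectronic, higher Z=20 is smaller); K+ < Cs+ (same group, period 4 vs 6); Cs+ < I- (isoelectronic, higher Z=55 is smaller).
Merged order: Sc3+ < Ca2+ < K+ < Cs+ < I- — K+ is number 3.

3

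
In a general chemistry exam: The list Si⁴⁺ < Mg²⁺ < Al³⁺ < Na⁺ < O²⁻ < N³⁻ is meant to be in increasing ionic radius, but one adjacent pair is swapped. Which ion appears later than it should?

Check each adjacent pair. Mg²⁺ and Al³⁺ are reversed: both have 10 electrons but Z(Al)=13 > Z(Mg)=12, so Al³⁺ should be the smaller of the two. No other neighbouring pair contradicts the periodic trends, so Al³⁺ is the ion listed too late.

Al³⁺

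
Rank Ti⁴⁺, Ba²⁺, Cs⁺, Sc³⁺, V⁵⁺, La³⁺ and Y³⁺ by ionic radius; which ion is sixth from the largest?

Ti⁴⁺

First list Z and electron count for each: V⁵⁺ has 18 e⁻ (Z=23), Ti⁴⁺ has 18 e⁻ (Z=22), Sc³⁺ has 18 e⁻ (Z=21), Y³⁺ has 36 e⁻ (Z=39), La³⁺ has 54 e⁻ (Z=57), Ba²⁺ has 54 e⁻ (Z=56), Cs⁺ has 54 e⁻ (Z=55). V⁵⁺ < Ti⁴⁺ (isoelectronic, higher Z=23 is smaller); Ti⁴⁺ < Sc³⁺ (both 18 e⁻, Z=22>21); Sc³⁺ < Y³⁺ (same group, 1 shell fewer); Y³⁺ < La³⁺ (same group, 1 shell fewer); La³⁺ < Ba²⁺ (isoelectronic, higher Z=57 is smaller); Ba²⁺ < Cs⁺ (both 54 e⁻, Z=56>55).
So the order is V⁵⁺ < Ti⁴⁺ < Sc³⁺ < Y³⁺ < La³⁺ < Ba²⁺ < Cs⁺; the 6th-largest ion is Ti⁴⁺.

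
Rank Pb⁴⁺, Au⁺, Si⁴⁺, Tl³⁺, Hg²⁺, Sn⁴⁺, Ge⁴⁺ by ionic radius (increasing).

Si⁴⁺: 10 e⁻, Z=14, Ge⁴⁺: 28 e⁻, Z=32, Sn⁴⁺: 46 e⁻, Z=50, Pb⁴⁺: 78 e⁻, Z=82, Tl³⁺: 78 e⁻, Z=81, Hg²⁺: 78 e⁻, Z=80, Au⁺: 78 e⁻, Z=79. Si⁴⁺ < Ge⁴⁺ (same group, period 3 vs 4); Ge⁴⁺ < Sn⁴⁺ (same group, period 4 vs 5); Sn⁴⁺ < Pb⁴⁺ (same group, period 5 vs 6); Pb⁴⁺ < Tl³⁺ (isoelectronic, higher Z=82 is smaller); Tl³⁺ < Hg²⁺ (isoelectronic, higher Z=81 is smaller); Hg²⁺ < Au⁺ (both 78 e⁻, Z=80>79).

Si⁴⁺ < Ge⁴⁺ < Sn⁴⁺ < Pb⁴⁺ < Tl³⁺ < Hg²⁺ < Au⁺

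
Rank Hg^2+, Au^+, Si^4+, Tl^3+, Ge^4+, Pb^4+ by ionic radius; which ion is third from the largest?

Work out protons and electrons: Si^4+: 10 e⁻, Z=14, Ge^4+: 28 e⁻, Z=32, Pb^4+: 78 e⁻, Z=82, Tl^3+: 78 e⁻, Z=81, Hg^2+: 78 e⁻, Z=80, Au^+: 78 e⁻, Z=79. Si^4+ < Ge^4+ (same group, period 3 vs 4); Ge^4+ < Pb^4+ (same group, 2 shells fewer); Pb^4+ < Tl^3+ (both 78 e⁻, Z=82>81); Tl^3+ < Hg^2+ (both 78 e⁻, Z=81>80); Hg^2+ < Au^+ (both 78 e⁻, Z=80>79).
Full ascending order: Si^4+ < Ge^4+ < Pb^4+ < Tl^3+ < Hg^2+ < Au^+. Counting from the largest, position 3 is Tl^3+.

Tl^3+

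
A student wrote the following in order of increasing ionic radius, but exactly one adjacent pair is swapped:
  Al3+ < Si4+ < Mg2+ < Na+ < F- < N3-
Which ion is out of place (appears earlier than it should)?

Scanning neighbour by neighbour, only Al3+/Si4+ violates a trend: they are isoelectronic (10 e⁻) and Si has more protons than Al (14 vs 13), making Si4+ smaller. That makes Al3+ the one sitting a position early relative to where it belongs.

Al3+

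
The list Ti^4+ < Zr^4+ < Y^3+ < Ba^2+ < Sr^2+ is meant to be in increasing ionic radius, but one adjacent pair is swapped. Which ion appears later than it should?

Check each adjacent pair. Ba^2+ and Sr^2+ are reversed: both in group 2 with the same charge; Sr^2+ (period 5) has the smaller radius. No other neighbouring pair contradicts the periodic trends, so Sr^2+ is the ion listed too late.

Sr^2+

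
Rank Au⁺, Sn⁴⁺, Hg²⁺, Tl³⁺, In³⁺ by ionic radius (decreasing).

Electron counts and nuclear charges: Sn⁴⁺ (Z=50, 46 e⁻), In³⁺ (Z=49, 46 e⁻), Tl³⁺ (Z=81, 78 e⁻), Hg²⁺ (Z=80, 78 e⁻), Au⁺ (Z=79, 78 e⁻). Sn⁴⁺ < In³⁺ (isoelectronic, higher Z=50 is smaller); In³⁺ < Tl³⁺ (same group, period 5 vs 6); Tl³⁺ < Hg²⁺ (isoelectronic, higher Z=81 is smaller); Hg²⁺ < Au⁺ (isoelectronic, higher Z=80 is smaller).

Au⁺ > Hg²⁺ > Tl³⁺ > In³⁺ > Sn⁴⁺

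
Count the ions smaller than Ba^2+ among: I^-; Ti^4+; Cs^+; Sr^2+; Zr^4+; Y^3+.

4

Tabulating Z and e⁻: Ti^4+ (Z=22, 18 e⁻), Zr^4+ (Z=40, 36 e⁻), Y^3+ (Z=39, 36 e⁻), Sr^2+ (Z=38, 36 e⁻), Ba^2+ (Z=56, 54 e⁻), Cs^+ (Z=55, 54 e⁻), I^- (Z=53, 54 e⁻). Ti^4+ < Zr^4+ (same group, 1 shell fewer); Zr^4+ < Y^3+ (both 36 e⁻, Z=40>39); Y^3+ < Sr^2+ (isoelectronic, higher Z=39 is smaller); Sr^2+ < Ba^2+ (same group, period 5 vs 6); Ba^2+ < Cs^+ (isoelectronic, higher Z=56 is smaller); Cs^+ < I^- (isoelectronic, higher Z=55 is smaller).
Relative to Ba^2+, the ions that are smaller are Ti^4+, Zr^4+, Y^3+, Sr^2+. So 4 are smaller.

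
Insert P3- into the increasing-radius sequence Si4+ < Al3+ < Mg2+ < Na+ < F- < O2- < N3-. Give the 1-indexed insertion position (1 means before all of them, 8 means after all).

Si4+ has 10 e⁻ (Z=14), Al3+ has 10 e⁻ (Z=13), Mg2+ has 10 e⁻ (Z=12), Na+ has 10 e⁻ (Z=11), F- has 10 e⁻ (Z=9), O2- has 10 e⁻ (Z=8), N3- has 10 e⁻ (Z=7), P3- has 18 e⁻ (Z=15). Si4+ < Al3+ (isoelectronic, higher Z=14 is smaller); Al3+ < Mg2+ (isoelectronic, higher Z=13 is smaller); Mg2+ < Na+ (isoelectronic, higher Z=12 is smaller); Na+ < F- (both 10 e⁻, Z=11>9); F- < O2- (isoelectronic, higher Z=9 is smaller); O2- < N3- (both 10 e⁻, Z=8>7); N3- < P3- (same group, 1 shell fewer).
The complete sequence is Si4+ < Al3+ < Mg2+ < Na+ < F- < O2- < N3- < P3-. P3- sits at position 8.

8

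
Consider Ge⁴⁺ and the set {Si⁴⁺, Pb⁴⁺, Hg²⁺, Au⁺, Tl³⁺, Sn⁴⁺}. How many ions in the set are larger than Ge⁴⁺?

5

Si⁴⁺: 10 e⁻, Z=14, Ge⁴⁺: 28 e⁻, Z=32, Sn⁴⁺: 46 e⁻, Z=50, Pb⁴⁺: 78 e⁻, Z=82, Tl³⁺: 78 e⁻, Z=81, Hg²⁺: 78 e⁻, Z=80, Au⁺: 78 e⁻, Z=79. Si⁴⁺ < Ge⁴⁺ (same group, 1 shell fewer); Ge⁴⁺ < Sn⁴⁺ (same group, period 4 vs 5); Sn⁴⁺ < Pb⁴⁺ (same group, period 5 vs 6); Pb⁴⁺ < Tl³⁺ (both 78 e⁻, Z=82>81); Tl³⁺ < Hg²⁺ (both 78 e⁻, Z=81>80); Hg²⁺ < Au⁺ (both 78 e⁻, Z=80>79).
Placing each against Ge⁴⁺: smaller — Si⁴⁺; larger — Sn⁴⁺, Pb⁴⁺, Tl³⁺, Hg²⁺, Au⁺. So 5 are larger.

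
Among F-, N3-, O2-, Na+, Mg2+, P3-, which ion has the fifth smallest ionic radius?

First list Z and electron count for each: Mg2+ has 10 e⁻ (Z=12), Na+ has 10 e⁻ (Z=11), F- has 10 e⁻ (Z=9), O2- has 10 e⁻ (Z=8), N3- has 10 e⁻ (Z=7), P3- has 18 e⁻ (Z=15). Mg2+ < Na+ (isoelectronic, higher Z=12 is smaller); Na+ < F- (isoelectronic, higher Z=11 is smaller); F- < O2- (both 10 e⁻, Z=9>8); O2- < N3- (isoelectronic, higher Z=8 is smaller); N3- < P3- (same group, period 2 vs 3).
So the order is Mg2+ < Na+ < F- < O2- < N3- < P3-; the 5th-smallest ion is N3-.

N3-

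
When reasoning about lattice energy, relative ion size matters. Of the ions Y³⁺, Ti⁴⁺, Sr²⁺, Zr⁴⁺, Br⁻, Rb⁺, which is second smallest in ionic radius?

Zr⁴⁺

Work out protons and electrons: Ti⁴⁺ has 18 e⁻ (Z=22), Zr⁴⁺ has 36 e⁻ (Z=40), Y³⁺ has 36 e⁻ (Z=39), Sr²⁺ has 36 e⁻ (Z=38), Rb⁺ has 36 e⁻ (Z=37), Br⁻ has 36 e⁻ (Z=35). Ti⁴⁺ < Zr⁴⁺ (same group, 1 shell fewer); Zr⁴⁺ < Y³⁺ (isoelectronic, higher Z=40 is smaller); Y³⁺ < Sr²⁺ (both 36 e⁻, Z=39>38); Sr²⁺ < Rb⁺ (both 36 e⁻, Z=38>37); Rb⁺ < Br⁻ (isoelectronic, higher Z=37 is smaller).
Ordering: Ti⁴⁺ < Zr⁴⁺ < Y³⁺ < Sr²⁺ < Rb⁺ < Br⁻. The second smallest is Zr⁴⁺.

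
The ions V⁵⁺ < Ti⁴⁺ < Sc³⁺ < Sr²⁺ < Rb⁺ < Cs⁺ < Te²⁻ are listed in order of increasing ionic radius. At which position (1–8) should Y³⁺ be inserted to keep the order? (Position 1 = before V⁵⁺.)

4

V⁵⁺ has 18 e⁻ (Z=23), Ti⁴⁺ has 18 e⁻ (Z=22), Sc³⁺ has 18 e⁻ (Z=21), Y³⁺ has 36 e⁻ (Z=39), Sr²⁺ has 36 e⁻ (Z=38), Rb⁺ has 36 e⁻ (Z=37), Cs⁺ has 54 e⁻ (Z=55), Te²⁻ has 54 e⁻ (Z=52). V⁵⁺ < Ti⁴⁺ (both 18 e⁻, Z=23>22); Ti⁴⁺ < Sc³⁺ (isoelectronic, higher Z=22 is smaller); Sc³⁺ < Y³⁺ (same group, period 4 vs 5); Y³⁺ < Sr²⁺ (isoelectronic, higher Z=39 is smaller); Sr²⁺ < Rb⁺ (isoelectronic, higher Z=38 is smaller); Rb⁺ < Cs⁺ (same group, period 5 vs 6); Cs⁺ < Te²⁻ (isoelectronic, higher Z=55 is smaller).
Merged order: V⁵⁺ < Ti⁴⁺ < Sc³⁺ < Y³⁺ < Sr²⁺ < Rb⁺ < Cs⁺ < Te²⁻ — Y³⁺ is number 4.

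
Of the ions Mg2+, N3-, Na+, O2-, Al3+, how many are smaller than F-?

3

Isoelectronic series (10 e⁻ each). Size is set by nuclear charge: more protons means a smaller ion. Al3+ (Z=13), Mg2+ (Z=12), Na+ (Z=11), F- (Z=9), O2- (Z=8), N3- (Z=7).
Overall: Al3+ < Mg2+ < Na+ < F- < O2- < N3-. F- has 3 below it and 2 above. That's 3.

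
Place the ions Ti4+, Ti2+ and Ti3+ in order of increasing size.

Ti4+ < Ti3+ < Ti2+

For a single element, ionic radius drops as positive charge rises — Ti4+ < Ti2+.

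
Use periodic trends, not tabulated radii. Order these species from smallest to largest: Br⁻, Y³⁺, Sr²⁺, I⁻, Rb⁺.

Y³⁺ < Sr²⁺ < Rb⁺ < Br⁻ < I⁻

Electron counts and nuclear charges: Y³⁺ (Z=39, 36 e⁻), Sr²⁺ (Z=38, 36 e⁻), Rb⁺ (Z=37, 36 e⁻), Br⁻ (Z=35, 36 e⁻), I⁻ (Z=53, 54 e⁻). Y³⁺ < Sr²⁺ (isoelectronic, higher Z=39 is smaller); Sr²⁺ < Rb⁺ (both 36 e⁻, Z=38>37); Rb⁺ < Br⁻ (isoelectronic, higher Z=37 is smaller); Br⁻ < I⁻ (same group, 1 shell fewer).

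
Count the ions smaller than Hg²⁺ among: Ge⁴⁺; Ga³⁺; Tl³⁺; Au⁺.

Ge⁴⁺ (Z=32, 28 e⁻), Ga³⁺ (Z=31, 28 e⁻), Tl³⁺ (Z=81, 78 e⁻), Hg²⁺ (Z=80, 78 e⁻), Au⁺ (Z=79, 78 e⁻). Ge⁴⁺ < Ga³⁺ (both 28 e⁻, Z=32>31); Ga³⁺ < Tl³⁺ (same group, 2 shells fewer); Tl³⁺ < Hg²⁺ (isoelectronic, higher Z=81 is smaller); Hg²⁺ < Au⁺ (both 78 e⁻, Z=80>79).
Relative to Hg²⁺, the ions that are smaller are Ge⁴⁺, Ga³⁺, Tl³⁺. That's 3.

3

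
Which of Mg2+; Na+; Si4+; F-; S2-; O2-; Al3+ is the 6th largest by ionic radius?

Work out protons and electrons: Si4+ has 10 e⁻ (Z=14), Al3+ has 10 e⁻ (Z=13), Mg2+ has 10 e⁻ (Z=12), Na+ has 10 e⁻ (Z=11), F- has 10 e⁻ (Z=9), O2- has 10 e⁻ (Z=8), S2- has 18 e⁻ (Z=16). Si4+ < Al3+ (both 10 e⁻, Z=14>13); Al3+ < Mg2+ (isoelectronic, higher Z=13 is smaller); Mg2+ < Na+ (isoelectronic, higher Z=12 is smaller); Na+ < F- (both 10 e⁻, Z=11>9); F- < O2- (isoelectronic, higher Z=9 is smaller); O2- < S2- (same group, period 2 vs 3).
Ordering: Si4+ < Al3+ < Mg2+ < Na+ < F- < O2- < S2-. The 6th largest is Al3+.

Al3+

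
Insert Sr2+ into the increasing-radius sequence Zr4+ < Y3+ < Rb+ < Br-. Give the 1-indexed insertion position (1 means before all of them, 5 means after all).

3

All of these have 36 electrons (isoelectronic). With the same electron cloud, the ion with the most protons pulls it in tightest. Nuclear charges: Zr4+ (Z=40), Y3+ (Z=39), Sr2+ (Z=38), Rb+ (Z=37), Br- (Z=35). Highest Z is smallest.
Merged order: Zr4+ < Y3+ < Sr2+ < Rb+ < Br- — Sr2+ is number 3.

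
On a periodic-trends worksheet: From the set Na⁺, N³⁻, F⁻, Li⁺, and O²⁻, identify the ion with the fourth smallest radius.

Li⁺ (Z=3, 2 e⁻), Na⁺ (Z=11, 10 e⁻), F⁻ (Z=9, 10 e⁻), O²⁻ (Z=8, 10 e⁻), N³⁻ (Z=7, 10 e⁻). Li⁺ < Na⁺ (same group, 1 shell fewer); Na⁺ < F⁻ (both 10 e⁻, Z=11>9); F⁻ < O²⁻ (both 10 e⁻, Z=9>8); O²⁻ < N³⁻ (isoelectronic, higher Z=8 is smaller).
So the order is Li⁺ < Na⁺ < F⁻ < O²⁻ < N³⁻; the 4th-smallest ion is O²⁻.

O²⁻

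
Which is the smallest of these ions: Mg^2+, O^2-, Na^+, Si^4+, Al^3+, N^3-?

Isoelectronic series (10 e⁻ each). Size is set by nuclear charge: more protons means a smaller ion. Si^4+ (Z=14), Al^3+ (Z=13), Mg^2+ (Z=12), Na^+ (Z=11), O^2- (Z=8), N^3- (Z=7).

Si^4+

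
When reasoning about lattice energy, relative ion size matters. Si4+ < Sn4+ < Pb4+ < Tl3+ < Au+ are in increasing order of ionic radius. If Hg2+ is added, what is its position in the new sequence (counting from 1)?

5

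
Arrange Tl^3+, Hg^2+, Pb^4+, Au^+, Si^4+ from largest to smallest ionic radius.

Electron counts and nuclear charges: Si^4+ (Z=14, 10 e⁻), Pb^4+ (Z=82, 78 e⁻), Tl^3+ (Z=81, 78 e⁻), Hg^2+ (Z=80, 78 e⁻), Au^+ (Z=79, 78 e⁻). Si^4+ < Pb^4+ (same group, period 3 vs 6); Pb^4+ < Tl^3+ (isoelectronic, higher Z=82 is smaller); Tl^3+ < Hg^2+ (isoelectronic, higher Z=81 is smaller); Hg^2+ < Au^+ (both 78 e⁻, Z=80>79).

Au^+ > Hg^2+ > Tl^3+ > Pb^4+ > Si^4+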